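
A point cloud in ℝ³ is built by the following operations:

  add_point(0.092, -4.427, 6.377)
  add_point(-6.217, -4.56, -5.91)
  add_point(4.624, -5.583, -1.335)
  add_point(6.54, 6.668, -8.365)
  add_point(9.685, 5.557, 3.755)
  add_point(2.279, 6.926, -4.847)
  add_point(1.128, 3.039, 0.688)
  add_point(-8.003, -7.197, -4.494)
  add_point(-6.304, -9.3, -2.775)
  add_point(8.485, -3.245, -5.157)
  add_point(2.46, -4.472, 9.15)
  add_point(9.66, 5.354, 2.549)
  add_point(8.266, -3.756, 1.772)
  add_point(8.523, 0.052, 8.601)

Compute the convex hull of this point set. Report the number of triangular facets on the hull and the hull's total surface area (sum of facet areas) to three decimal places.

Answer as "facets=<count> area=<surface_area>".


Points on the hull: [0, 1, 2, 3, 4, 5, 6, 7, 8, 9, 10, 11, 12, 13] (14 of 14).

Facet areas (half cross-product norm):
  f1: (p3, p5, p4) → 31.6113
  f2: (p1, p5, p7) → 11.8443
  f3: (p1, p3, p5) → 36.7763
  f4: (p1, p9, p7) → 21.4036
  f5: (p1, p9, p3) → 77.8097
  f6: (p11, p3, p4) → 2.6012
  f7: (p11, p9, p4) → 4.4454
  f8: (p11, p9, p3) → 54.1796
  f9: (p6, p5, p4) → 32.3291
  f10: (p6, p0, p10) → 15.8070
  f11: (p6, p5, p7) → 49.1248
  f12: (p6, p0, p7) → 63.2313
  f13: (p8, p9, p7) → 25.5471
  f14: (p8, p0, p7) → 17.7199
  f15: (p8, p0, p10) → 9.3443
  f16: (p13, p6, p4) → 34.7336
  f17: (p13, p6, p10) → 40.4152
  f18: (p2, p8, p9) → 25.8555
  f19: (p2, p8, p10) → 62.5631
  f20: (p12, p13, p10) → 28.6999
  f21: (p12, p2, p10) → 24.1222
  f22: (p12, p2, p9) → 14.8049
  f23: (p12, p9, p4) → 33.1777
  f24: (p12, p13, p4) → 28.4369
Σ area = 746.584

Euler characteristic 14−36+24 = 2 ✓

facets=24 area=746.584


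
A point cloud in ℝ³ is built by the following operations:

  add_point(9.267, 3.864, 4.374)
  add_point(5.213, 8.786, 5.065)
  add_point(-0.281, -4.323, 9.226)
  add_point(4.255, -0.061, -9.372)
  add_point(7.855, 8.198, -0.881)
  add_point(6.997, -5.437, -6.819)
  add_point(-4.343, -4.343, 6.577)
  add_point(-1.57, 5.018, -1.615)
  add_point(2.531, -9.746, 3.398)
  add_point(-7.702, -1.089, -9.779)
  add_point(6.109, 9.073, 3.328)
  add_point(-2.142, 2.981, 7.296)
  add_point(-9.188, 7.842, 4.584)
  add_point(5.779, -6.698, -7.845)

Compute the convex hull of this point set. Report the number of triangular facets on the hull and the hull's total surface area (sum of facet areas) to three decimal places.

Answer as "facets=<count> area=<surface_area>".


Points on the hull: [0, 1, 2, 3, 4, 5, 6, 8, 9, 10, 11, 12, 13] (13 of 14).

Per-facet area ½‖(b−a)×(c−a)‖:
  f1: (p13, p9, p8) → 89.0248
  f2: (p2, p8, p0) → 56.6551
  f3: (p4, p9, p12) → 143.3951
  f4: (p5, p8, p0) → 81.9863
  f5: (p5, p13, p8) → 12.1398
  f6: (p5, p4, p0) → 50.0674
  f7: (p1, p2, p0) → 43.2236
  f8: (p6, p9, p12) → 103.7708
  f9: (p6, p2, p12) → 29.6914
  f10: (p6, p9, p8) → 78.9281
  f11: (p6, p2, p8) → 20.3676
  f12: (p3, p13, p9) → 41.4676
  f13: (p3, p4, p9) → 69.0580
  f14: (p3, p5, p13) → 6.6427
  f15: (p3, p5, p4) → 40.0494
  f16: (p11, p2, p12) → 22.2548
  f17: (p11, p1, p12) → 42.3439
  f18: (p11, p1, p2) → 33.6374
  f19: (p10, p4, p0) → 14.0563
  f20: (p10, p1, p0) → 6.1000
  f21: (p10, p4, p12) → 32.2049
  f22: (p10, p1, p12) → 12.8592
Σ area = 1029.924

Euler: V−E+F = 13−33+22 = 2.

facets=22 area=1029.924


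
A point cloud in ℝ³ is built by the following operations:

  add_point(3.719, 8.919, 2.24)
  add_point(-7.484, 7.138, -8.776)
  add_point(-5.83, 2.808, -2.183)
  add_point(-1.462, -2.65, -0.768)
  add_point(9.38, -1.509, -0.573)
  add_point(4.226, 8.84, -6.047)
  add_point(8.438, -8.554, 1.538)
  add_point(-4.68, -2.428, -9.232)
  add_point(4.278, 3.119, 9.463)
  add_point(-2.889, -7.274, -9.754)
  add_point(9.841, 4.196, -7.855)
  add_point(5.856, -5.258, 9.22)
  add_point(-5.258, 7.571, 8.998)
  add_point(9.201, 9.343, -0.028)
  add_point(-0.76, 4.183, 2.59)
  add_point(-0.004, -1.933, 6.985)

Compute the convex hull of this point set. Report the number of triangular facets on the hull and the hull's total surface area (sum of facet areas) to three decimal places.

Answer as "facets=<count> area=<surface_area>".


14 of the 16 inputs are extreme points: [0, 1, 2, 4, 5, 6, 7, 8, 9, 10, 11, 12, 13, 15].

Triangle areas on the boundary:
  f1: (p9, p10, p1) → 118.8331
  f2: (p6, p9, p10) → 115.9004
  f3: (p5, p10, p1) → 37.1216
  f4: (p5, p13, p10) → 28.4372
  f5: (p12, p13, p8) → 64.7396
  f6: (p12, p15, p9) → 92.0211
  f7: (p4, p6, p10) → 19.8771
  f8: (p4, p13, p10) → 41.1804
  f9: (p11, p6, p9) → 64.9370
  f10: (p11, p15, p9) → 60.4967
  f11: (p11, p13, p8) → 48.3766
  f12: (p11, p12, p8) → 36.5457
  f13: (p11, p12, p15) → 26.4362
  f14: (p11, p4, p6) → 32.3540
  f15: (p11, p4, p13) → 57.5474
  f16: (p0, p5, p13) → 22.2190
  f17: (p0, p12, p13) → 8.5345
  f18: (p0, p5, p1) → 49.7078
  f19: (p0, p12, p1) → 88.3303
  f20: (p2, p12, p1) → 40.9102
  f21: (p2, p12, p9) → 43.7425
  f22: (p7, p9, p1) → 2.2766
  f23: (p7, p2, p1) → 33.9646
  f24: (p7, p2, p9) → 16.9313
Σ area = 1151.421

Euler characteristic 14−36+24 = 2 ✓

facets=24 area=1151.421


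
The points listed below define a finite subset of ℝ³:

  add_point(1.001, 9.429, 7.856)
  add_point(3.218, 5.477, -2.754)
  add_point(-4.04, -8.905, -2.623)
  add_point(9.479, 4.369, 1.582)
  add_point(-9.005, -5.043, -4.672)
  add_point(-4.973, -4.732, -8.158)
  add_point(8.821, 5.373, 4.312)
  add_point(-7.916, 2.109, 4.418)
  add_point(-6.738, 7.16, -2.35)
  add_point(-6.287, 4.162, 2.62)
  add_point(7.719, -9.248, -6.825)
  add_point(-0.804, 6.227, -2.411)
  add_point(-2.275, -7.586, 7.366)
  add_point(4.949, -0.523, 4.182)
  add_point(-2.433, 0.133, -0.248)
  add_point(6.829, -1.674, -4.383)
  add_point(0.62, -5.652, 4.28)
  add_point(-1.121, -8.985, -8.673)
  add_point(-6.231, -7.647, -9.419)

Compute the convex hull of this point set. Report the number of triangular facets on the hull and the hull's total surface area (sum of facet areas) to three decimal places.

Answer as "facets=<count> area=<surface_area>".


Points on the hull: [0, 1, 2, 3, 4, 5, 6, 7, 8, 10, 11, 12, 15, 17, 18] (15 of 19).

Area of each hull facet:
  f1: (p2, p12, p4) → 31.6099
  f2: (p2, p12, p10) → 62.9653
  f3: (p6, p0, p3) → 10.5471
  f4: (p6, p12, p0) → 79.1450
  f5: (p6, p10, p3) → 16.1829
  f6: (p6, p12, p10) → 135.7542
  f7: (p18, p8, p4) → 33.7935
  f8: (p18, p2, p4) → 18.8470
  f9: (p1, p0, p3) → 42.1718
  f10: (p7, p12, p0) → 69.6075
  f11: (p7, p8, p0) → 49.8752
  f12: (p7, p12, p4) → 64.8625
  f13: (p7, p8, p4) → 48.0399
  f14: (p17, p2, p10) → 29.4510
  f15: (p17, p18, p10) → 5.5500
  f16: (p17, p18, p2) → 17.1309
  f17: (p15, p10, p3) → 20.6878
  f18: (p15, p1, p3) → 29.1868
  f19: (p15, p1, p10) → 11.4120
  f20: (p11, p8, p0) → 32.5619
  f21: (p11, p1, p0) → 22.3765
  f22: (p11, p1, p8) → 0.9704
  f23: (p5, p18, p8) → 11.1671
  f24: (p5, p1, p8) → 64.4392
  f25: (p5, p18, p10) → 23.0136
  f26: (p5, p1, p10) → 90.1582
Σ area = 1021.507

Check V−E+F: 15 − 39 + 26 = 2.

facets=26 area=1021.507


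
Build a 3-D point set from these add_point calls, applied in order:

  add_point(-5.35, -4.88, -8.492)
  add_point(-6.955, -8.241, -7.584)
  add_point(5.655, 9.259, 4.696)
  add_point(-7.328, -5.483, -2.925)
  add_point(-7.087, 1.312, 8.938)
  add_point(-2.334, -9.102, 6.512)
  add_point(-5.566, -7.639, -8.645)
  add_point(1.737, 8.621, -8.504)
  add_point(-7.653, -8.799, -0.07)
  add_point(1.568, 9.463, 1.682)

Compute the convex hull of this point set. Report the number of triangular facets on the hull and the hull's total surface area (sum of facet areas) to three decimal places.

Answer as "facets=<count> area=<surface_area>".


10 of the 10 inputs are extreme points: [0, 1, 2, 3, 4, 5, 6, 7, 8, 9].

Area of each hull facet:
  f1: (p5, p4, p8) → 49.1506
  f2: (p5, p4, p2) → 91.1061
  f3: (p3, p4, p8) → 29.4649
  f4: (p3, p7, p4) → 119.7494
  f5: (p9, p4, p2) → 34.8950
  f6: (p9, p7, p2) → 21.2641
  f7: (p9, p7, p4) → 62.4053
  f8: (p1, p5, p8) → 22.3481
  f9: (p1, p3, p8) → 11.7125
  f10: (p6, p5, p2) → 155.8378
  f11: (p6, p7, p2) → 121.1420
  f12: (p6, p1, p5) → 12.9667
  f13: (p0, p6, p7) → 8.4019
  f14: (p0, p6, p1) → 2.3989
  f15: (p0, p3, p7) → 43.8914
  f16: (p0, p1, p3) → 10.1628
Σ area = 796.898

Check V−E+F: 10 − 24 + 16 = 2.

facets=16 area=796.898


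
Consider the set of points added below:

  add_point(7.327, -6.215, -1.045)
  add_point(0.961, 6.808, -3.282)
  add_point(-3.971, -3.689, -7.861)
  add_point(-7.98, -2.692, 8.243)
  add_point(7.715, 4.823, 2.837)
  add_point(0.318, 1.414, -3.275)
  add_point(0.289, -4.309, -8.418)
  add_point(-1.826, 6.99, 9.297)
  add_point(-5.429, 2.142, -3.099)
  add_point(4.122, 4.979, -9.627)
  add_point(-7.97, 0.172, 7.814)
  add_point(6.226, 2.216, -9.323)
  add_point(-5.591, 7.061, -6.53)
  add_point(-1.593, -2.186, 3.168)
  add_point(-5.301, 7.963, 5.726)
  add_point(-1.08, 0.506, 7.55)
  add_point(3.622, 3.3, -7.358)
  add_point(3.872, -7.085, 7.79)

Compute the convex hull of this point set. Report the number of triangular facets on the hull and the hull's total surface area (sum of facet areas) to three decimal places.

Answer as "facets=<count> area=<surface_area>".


Hull vertices (13/18): indices [0, 1, 2, 3, 4, 6, 7, 9, 10, 11, 12, 14, 17].

Facet areas (half cross-product norm):
  f1: (p2, p17, p3) → 100.8886
  f2: (p7, p17, p3) → 71.3034
  f3: (p7, p17, p4) → 75.9228
  f4: (p0, p17, p4) → 54.5270
  f5: (p1, p9, p4) → 33.4332
  f6: (p1, p7, p4) → 52.6909
  f7: (p6, p2, p9) → 21.2333
  f8: (p6, p2, p17) → 36.3099
  f9: (p6, p0, p17) → 44.5912
  f10: (p12, p2, p3) → 88.9713
  f11: (p12, p2, p9) → 52.9236
  f12: (p12, p1, p9) → 26.7831
  f13: (p11, p6, p9) → 15.1822
  f14: (p11, p6, p0) → 44.5591
  f15: (p11, p9, p4) → 21.8316
  f16: (p11, p0, p4) → 62.5305
  f17: (p10, p7, p3) → 9.5617
  f18: (p10, p12, p3) → 19.3639
  f19: (p14, p1, p7) → 27.6149
  f20: (p14, p12, p1) → 39.9064
  f21: (p14, p10, p7) → 21.3733
  f22: (p14, p10, p12) → 51.4561
Σ area = 972.958

Euler: V−E+F = 13−33+22 = 2.

facets=22 area=972.958


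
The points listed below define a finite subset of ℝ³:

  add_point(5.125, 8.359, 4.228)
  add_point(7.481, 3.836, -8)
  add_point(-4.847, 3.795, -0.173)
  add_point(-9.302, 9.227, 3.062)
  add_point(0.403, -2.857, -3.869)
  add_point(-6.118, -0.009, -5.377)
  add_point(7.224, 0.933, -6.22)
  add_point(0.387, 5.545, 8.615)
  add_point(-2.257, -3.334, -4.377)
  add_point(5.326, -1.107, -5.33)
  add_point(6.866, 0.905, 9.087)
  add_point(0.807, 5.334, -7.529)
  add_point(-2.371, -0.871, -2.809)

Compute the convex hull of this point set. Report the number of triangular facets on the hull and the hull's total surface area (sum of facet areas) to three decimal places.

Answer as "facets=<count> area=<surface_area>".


11 of the 13 inputs are extreme points: [0, 1, 3, 4, 5, 6, 7, 8, 9, 10, 11].

Triangle areas on the boundary:
  f1: (p0, p10, p1) → 59.0820
  f2: (p5, p8, p3) → 28.7181
  f3: (p5, p8, p1) → 32.3813
  f4: (p9, p8, p1) → 18.7131
  f5: (p7, p0, p3) → 41.0332
  f6: (p7, p0, p10) → 27.0158
  f7: (p7, p8, p3) → 87.9944
  f8: (p7, p10, p8) → 63.0578
  f9: (p11, p5, p3) → 57.9617
  f10: (p11, p5, p1) → 23.8495
  f11: (p11, p0, p3) → 85.9099
  f12: (p11, p0, p1) → 43.1650
  f13: (p6, p10, p1) → 22.2603
  f14: (p6, p9, p1) → 2.9948
  f15: (p6, p9, p10) → 21.2110
  f16: (p4, p10, p8) → 16.1117
  f17: (p4, p9, p8) → 3.4868
  f18: (p4, p9, p10) → 39.3934
Σ area = 674.340

Euler characteristic 11−27+18 = 2 ✓

facets=18 area=674.340


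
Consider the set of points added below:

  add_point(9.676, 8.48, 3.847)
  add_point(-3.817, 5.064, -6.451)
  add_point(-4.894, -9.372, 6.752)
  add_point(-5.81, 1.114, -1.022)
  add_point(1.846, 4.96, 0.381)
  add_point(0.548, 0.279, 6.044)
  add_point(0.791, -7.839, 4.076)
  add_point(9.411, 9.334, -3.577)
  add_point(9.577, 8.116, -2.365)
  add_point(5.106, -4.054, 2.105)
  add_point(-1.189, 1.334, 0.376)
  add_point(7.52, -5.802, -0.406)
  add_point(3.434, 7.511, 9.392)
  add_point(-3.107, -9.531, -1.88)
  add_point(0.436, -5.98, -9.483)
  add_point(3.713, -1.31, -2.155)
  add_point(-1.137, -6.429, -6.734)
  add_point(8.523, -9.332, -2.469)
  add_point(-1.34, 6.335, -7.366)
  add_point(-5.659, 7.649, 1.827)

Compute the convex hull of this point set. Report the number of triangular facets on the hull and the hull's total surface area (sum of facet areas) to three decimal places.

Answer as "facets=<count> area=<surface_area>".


facets=24 area=1070.923

Points on the hull: [0, 1, 2, 3, 6, 7, 8, 12, 13, 14, 16, 17, 18, 19] (14 of 20).

Facet areas (half cross-product norm):
  f1: (p17, p14, p13) → 47.7023
  f2: (p2, p13, p3) → 48.0603
  f3: (p2, p17, p13) → 49.6893
  f4: (p16, p14, p13) → 3.9110
  f5: (p19, p2, p3) → 40.5224
  f6: (p12, p17, p0) → 79.3963
  f7: (p12, p19, p2) → 102.2838
  f8: (p7, p18, p14) → 73.2510
  f9: (p7, p17, p14) → 100.1335
  f10: (p7, p19, p18) → 60.2378
  f11: (p7, p12, p0) → 24.0991
  f12: (p7, p12, p19) → 82.2534
  f13: (p1, p19, p3) → 24.3955
  f14: (p1, p19, p18) → 12.2136
  f15: (p1, p18, p14) → 17.8974
  f16: (p1, p16, p14) → 18.8809
  f17: (p1, p13, p3) → 35.1009
  f18: (p1, p16, p13) → 32.8790
  f19: (p6, p2, p17) → 14.8609
  f20: (p6, p12, p17) → 82.1752
  f21: (p6, p12, p2) → 51.8133
  f22: (p8, p17, p0) → 54.2772
  f23: (p8, p7, p0) → 4.0305
  f24: (p8, p7, p17) → 10.8585
Σ area = 1070.923

Check V−E+F: 14 − 36 + 24 = 2.


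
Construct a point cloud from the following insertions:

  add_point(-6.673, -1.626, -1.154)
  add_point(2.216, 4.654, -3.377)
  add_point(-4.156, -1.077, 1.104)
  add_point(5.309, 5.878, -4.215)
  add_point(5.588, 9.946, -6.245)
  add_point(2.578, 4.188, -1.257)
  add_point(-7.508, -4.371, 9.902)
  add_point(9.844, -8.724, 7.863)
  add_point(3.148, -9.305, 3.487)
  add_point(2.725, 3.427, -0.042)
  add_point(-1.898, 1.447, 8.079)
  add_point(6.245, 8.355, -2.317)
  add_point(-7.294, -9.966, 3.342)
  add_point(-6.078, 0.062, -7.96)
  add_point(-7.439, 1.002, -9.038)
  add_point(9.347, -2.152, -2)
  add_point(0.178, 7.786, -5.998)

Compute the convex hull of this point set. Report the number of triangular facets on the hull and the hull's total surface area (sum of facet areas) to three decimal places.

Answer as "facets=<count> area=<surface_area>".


Points on the hull: [4, 6, 7, 8, 10, 11, 12, 13, 14, 15, 16] (11 of 17).

Area of each hull facet:
  f1: (p12, p7, p6) → 74.8287
  f2: (p12, p14, p6) → 70.6352
  f3: (p10, p7, p6) → 64.2621
  f4: (p15, p14, p4) → 104.5487
  f5: (p11, p10, p7) → 114.9435
  f6: (p11, p10, p4) → 21.9372
  f7: (p11, p15, p7) → 53.5449
  f8: (p11, p15, p4) → 21.2677
  f9: (p16, p14, p4) → 14.2640
  f10: (p16, p10, p4) → 43.1346
  f11: (p16, p14, p6) → 104.2638
  f12: (p16, p10, p6) → 52.8037
  f13: (p8, p12, p7) → 22.4207
  f14: (p8, p15, p7) → 42.5166
  f15: (p13, p15, p14) → 7.3281
  f16: (p13, p8, p15) → 88.1795
  f17: (p13, p12, p14) → 11.1520
  f18: (p13, p8, p12) → 78.8130
Σ area = 990.844

Euler characteristic 11−27+18 = 2 ✓

facets=18 area=990.844


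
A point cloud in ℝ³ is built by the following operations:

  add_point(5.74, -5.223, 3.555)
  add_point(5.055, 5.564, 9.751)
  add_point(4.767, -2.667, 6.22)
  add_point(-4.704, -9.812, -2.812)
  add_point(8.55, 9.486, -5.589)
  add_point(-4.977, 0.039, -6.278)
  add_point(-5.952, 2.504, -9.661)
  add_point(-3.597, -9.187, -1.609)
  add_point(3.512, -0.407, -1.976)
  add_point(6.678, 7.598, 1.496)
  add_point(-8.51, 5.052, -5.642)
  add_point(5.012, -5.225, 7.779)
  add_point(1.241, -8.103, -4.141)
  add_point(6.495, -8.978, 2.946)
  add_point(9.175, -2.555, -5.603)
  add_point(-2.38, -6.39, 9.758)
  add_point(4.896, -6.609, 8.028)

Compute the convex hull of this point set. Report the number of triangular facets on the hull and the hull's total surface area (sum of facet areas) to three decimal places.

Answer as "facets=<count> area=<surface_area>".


facets=16 area=1074.372

Extreme-point indices: [1, 3, 4, 6, 10, 12, 13, 14, 15, 16] — 10 of 17 on the boundary.

Area of each hull facet:
  f1: (p15, p3, p10) → 103.1836
  f2: (p1, p15, p10) → 134.2149
  f3: (p6, p3, p10) → 38.0537
  f4: (p13, p15, p3) → 66.4023
  f5: (p13, p1, p14) → 87.4555
  f6: (p12, p6, p14) → 68.1357
  f7: (p12, p6, p3) → 43.2877
  f8: (p12, p13, p14) → 41.3341
  f9: (p12, p13, p3) → 26.1402
  f10: (p4, p1, p14) → 95.1472
  f11: (p4, p6, p14) → 92.7856
  f12: (p4, p1, p10) → 137.7335
  f13: (p4, p6, p10) → 44.8237
  f14: (p16, p1, p15) → 45.9424
  f15: (p16, p13, p15) → 19.1339
  f16: (p16, p13, p1) → 30.5985
Σ area = 1074.372

Euler: V−E+F = 10−24+16 = 2.


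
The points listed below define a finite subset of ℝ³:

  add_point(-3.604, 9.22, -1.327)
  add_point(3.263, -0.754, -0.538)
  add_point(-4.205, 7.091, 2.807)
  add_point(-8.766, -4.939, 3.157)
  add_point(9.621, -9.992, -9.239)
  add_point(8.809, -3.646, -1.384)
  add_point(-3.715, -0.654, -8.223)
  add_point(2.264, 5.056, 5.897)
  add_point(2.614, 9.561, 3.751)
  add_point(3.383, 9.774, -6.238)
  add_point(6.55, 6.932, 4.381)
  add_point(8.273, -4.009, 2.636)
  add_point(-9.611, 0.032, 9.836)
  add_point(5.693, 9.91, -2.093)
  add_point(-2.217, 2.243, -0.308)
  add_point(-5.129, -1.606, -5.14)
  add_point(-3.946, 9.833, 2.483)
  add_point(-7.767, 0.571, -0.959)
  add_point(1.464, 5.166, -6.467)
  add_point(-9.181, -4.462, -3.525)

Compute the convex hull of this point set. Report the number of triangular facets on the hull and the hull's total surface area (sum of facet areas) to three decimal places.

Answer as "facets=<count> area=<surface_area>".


15 of the 20 inputs are extreme points: [0, 3, 4, 5, 6, 7, 8, 9, 10, 11, 12, 13, 16, 17, 19].

Area of each hull facet:
  f1: (p9, p13, p4) → 49.7089
  f2: (p9, p16, p13) → 25.2728
  f3: (p9, p16, p0) → 12.9255
  f4: (p3, p19, p12) → 18.6998
  f5: (p3, p19, p4) → 67.0903
  f6: (p3, p11, p12) → 71.1278
  f7: (p3, p11, p4) → 113.4762
  f8: (p17, p19, p12) → 29.9019
  f9: (p17, p19, p0) → 13.9622
  f10: (p17, p16, p12) → 56.7052
  f11: (p17, p16, p0) → 18.5658
  f12: (p7, p11, p12) → 74.0588
  f13: (p5, p13, p4) → 57.0556
  f14: (p5, p11, p4) → 14.3089
  f15: (p6, p19, p0) → 49.0040
  f16: (p6, p9, p0) → 49.6537
  f17: (p6, p19, p4) → 63.0627
  f18: (p6, p9, p4) → 104.1223
  f19: (p8, p16, p13) → 21.1860
  f20: (p8, p16, p12) → 43.3425
  f21: (p8, p7, p12) → 28.7507
  f22: (p10, p5, p13) → 43.9438
  f23: (p10, p5, p11) → 22.7411
  f24: (p10, p8, p13) → 15.3385
  f25: (p10, p7, p11) → 27.0679
  f26: (p10, p8, p7) → 10.3787
Σ area = 1101.452

Euler characteristic 15−39+26 = 2 ✓

facets=26 area=1101.452


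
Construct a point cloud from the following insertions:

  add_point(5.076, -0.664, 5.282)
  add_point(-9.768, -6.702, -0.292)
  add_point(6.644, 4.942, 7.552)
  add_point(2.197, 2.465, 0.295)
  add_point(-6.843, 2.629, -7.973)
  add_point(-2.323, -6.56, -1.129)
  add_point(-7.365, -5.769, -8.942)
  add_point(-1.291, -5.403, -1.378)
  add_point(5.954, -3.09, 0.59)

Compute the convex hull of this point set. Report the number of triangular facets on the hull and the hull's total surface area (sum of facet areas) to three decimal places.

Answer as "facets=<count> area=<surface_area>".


facets=12 area=494.533

Points on the hull: [0, 1, 2, 3, 4, 5, 6, 8] (8 of 9).

Area of each hull facet:
  f1: (p0, p2, p1) → 39.9038
  f2: (p4, p2, p1) → 125.3308
  f3: (p4, p6, p1) → 38.2224
  f4: (p5, p6, p1) → 31.3691
  f5: (p5, p0, p1) → 34.5599
  f6: (p3, p4, p2) → 21.4224
  f7: (p8, p5, p6) → 33.6332
  f8: (p8, p5, p0) → 24.0272
  f9: (p8, p4, p6) → 67.5688
  f10: (p8, p3, p4) → 36.6456
  f11: (p8, p0, p2) → 12.2071
  f12: (p8, p3, p2) → 29.6425
Σ area = 494.533

Check V−E+F: 8 − 18 + 12 = 2.


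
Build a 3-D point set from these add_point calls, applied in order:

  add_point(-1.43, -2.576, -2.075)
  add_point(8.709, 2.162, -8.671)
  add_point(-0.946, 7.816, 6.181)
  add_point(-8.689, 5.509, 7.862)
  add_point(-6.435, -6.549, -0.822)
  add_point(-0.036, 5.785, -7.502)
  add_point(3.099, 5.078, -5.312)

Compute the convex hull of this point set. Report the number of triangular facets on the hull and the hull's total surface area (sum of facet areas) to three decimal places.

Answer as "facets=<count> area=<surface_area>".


facets=10 area=507.234

Extreme-point indices: [0, 1, 2, 3, 4, 5, 6] — 7 of 7 on the boundary.

Facet areas (half cross-product norm):
  f1: (p2, p4, p3) → 61.9788
  f2: (p5, p4, p3) → 109.3990
  f3: (p5, p4, p1) → 72.9017
  f4: (p5, p2, p3) → 55.7774
  f5: (p0, p4, p1) → 16.5666
  f6: (p0, p2, p1) → 86.2649
  f7: (p0, p2, p4) → 39.8953
  f8: (p6, p2, p1) → 28.2562
  f9: (p6, p5, p1) → 12.4912
  f10: (p6, p5, p2) → 23.7024
Σ area = 507.234

Euler characteristic 7−15+10 = 2 ✓


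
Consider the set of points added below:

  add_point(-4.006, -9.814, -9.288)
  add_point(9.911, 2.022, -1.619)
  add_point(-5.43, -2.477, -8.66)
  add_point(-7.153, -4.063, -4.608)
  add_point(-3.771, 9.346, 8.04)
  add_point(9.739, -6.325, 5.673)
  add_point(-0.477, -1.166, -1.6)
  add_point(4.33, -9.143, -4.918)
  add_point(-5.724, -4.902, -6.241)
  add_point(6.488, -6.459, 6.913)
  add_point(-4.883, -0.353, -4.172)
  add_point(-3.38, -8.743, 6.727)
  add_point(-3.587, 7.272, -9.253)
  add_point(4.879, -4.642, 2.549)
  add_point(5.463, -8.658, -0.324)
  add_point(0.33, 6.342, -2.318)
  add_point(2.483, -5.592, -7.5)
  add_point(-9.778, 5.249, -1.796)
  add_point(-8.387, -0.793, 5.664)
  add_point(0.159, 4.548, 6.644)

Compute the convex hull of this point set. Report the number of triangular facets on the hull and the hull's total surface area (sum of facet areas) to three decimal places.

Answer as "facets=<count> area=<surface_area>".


Points on the hull: [0, 1, 2, 3, 4, 5, 7, 9, 11, 12, 14, 15, 16, 17, 18] (15 of 20).

Facet areas (half cross-product norm):
  f1: (p5, p4, p1) → 101.1448
  f2: (p12, p4, p17) → 58.9276
  f3: (p7, p5, p1) → 62.3862
  f4: (p7, p11, p0) → 65.5911
  f5: (p2, p12, p17) → 45.8808
  f6: (p2, p12, p0) → 14.6697
  f7: (p15, p4, p1) → 56.4419
  f8: (p15, p12, p1) → 35.2905
  f9: (p15, p12, p4) → 37.9281
  f10: (p3, p2, p17) → 23.5694
  f11: (p3, p2, p0) → 17.2340
  f12: (p18, p4, p17) → 52.0366
  f13: (p18, p11, p4) → 46.3109
  f14: (p18, p3, p17) → 44.8200
  f15: (p18, p11, p0) → 75.7165
  f16: (p18, p3, p0) → 25.6467
  f17: (p9, p5, p4) → 28.5278
  f18: (p9, p11, p4) → 89.9341
  f19: (p9, p11, p5) → 7.2509
  f20: (p16, p12, p0) → 56.6300
  f21: (p16, p7, p0) → 18.9055
  f22: (p16, p12, p1) → 84.4604
  f23: (p16, p7, p1) → 28.9321
  f24: (p14, p11, p5) → 43.6393
  f25: (p14, p7, p5) → 7.5235
  f26: (p14, p7, p11) → 24.4713
Σ area = 1153.870

Euler: V−E+F = 15−39+26 = 2.

facets=26 area=1153.870


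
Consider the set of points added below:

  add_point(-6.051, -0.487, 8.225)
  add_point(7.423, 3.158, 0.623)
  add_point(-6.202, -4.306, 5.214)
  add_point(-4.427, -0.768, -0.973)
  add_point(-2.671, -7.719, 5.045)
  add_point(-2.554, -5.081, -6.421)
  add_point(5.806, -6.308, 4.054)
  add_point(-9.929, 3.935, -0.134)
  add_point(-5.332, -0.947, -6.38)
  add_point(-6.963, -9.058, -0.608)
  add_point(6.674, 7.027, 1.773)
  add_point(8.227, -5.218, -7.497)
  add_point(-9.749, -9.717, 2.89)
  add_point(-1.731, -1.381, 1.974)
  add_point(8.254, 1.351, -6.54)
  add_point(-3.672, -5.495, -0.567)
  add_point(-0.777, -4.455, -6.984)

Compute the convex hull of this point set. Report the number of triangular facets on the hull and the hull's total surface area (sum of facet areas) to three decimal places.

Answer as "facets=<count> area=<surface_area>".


Hull vertices (13/17): indices [0, 1, 4, 5, 6, 7, 8, 9, 10, 11, 12, 14, 16].

Per-facet area ½‖(b−a)×(c−a)‖:
  f1: (p10, p14, p7) → 86.5123
  f2: (p8, p14, p7) → 57.4845
  f3: (p8, p12, p7) → 59.2907
  f4: (p0, p12, p7) → 56.9502
  f5: (p0, p10, p7) → 80.2074
  f6: (p0, p6, p10) → 89.3291
  f7: (p1, p10, p14) → 13.0393
  f8: (p1, p6, p10) → 13.8054
  f9: (p11, p8, p14) → 45.0932
  f10: (p11, p1, p14) → 22.8343
  f11: (p11, p1, p6) → 54.0991
  f12: (p4, p6, p12) → 13.3482
  f13: (p4, p0, p12) → 32.9013
  f14: (p4, p0, p6) → 35.5633
  f15: (p9, p8, p12) → 17.1353
  f16: (p9, p5, p8) → 20.5994
  f17: (p9, p5, p11) → 36.3032
  f18: (p9, p6, p12) → 29.5198
  f19: (p9, p11, p6) → 81.5812
  f20: (p16, p11, p8) → 14.1564
  f21: (p16, p5, p8) → 4.7513
  f22: (p16, p5, p11) → 4.0848
Σ area = 868.590

Euler: V−E+F = 13−33+22 = 2.

facets=22 area=868.590


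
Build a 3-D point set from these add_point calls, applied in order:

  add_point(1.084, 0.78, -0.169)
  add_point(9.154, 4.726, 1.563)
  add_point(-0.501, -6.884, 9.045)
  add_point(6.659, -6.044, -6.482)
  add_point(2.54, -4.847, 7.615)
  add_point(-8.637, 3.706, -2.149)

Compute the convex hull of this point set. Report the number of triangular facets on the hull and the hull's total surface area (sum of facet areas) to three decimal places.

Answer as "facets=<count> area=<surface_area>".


facets=6 area=500.650

Points on the hull: [1, 2, 3, 4, 5] (5 of 6).

Per-facet area ½‖(b−a)×(c−a)‖:
  f1: (p2, p1, p5) → 132.1089
  f2: (p3, p1, p5) → 116.9136
  f3: (p3, p2, p5) → 135.5533
  f4: (p4, p2, p1) → 9.0341
  f5: (p4, p3, p1) → 82.3520
  f6: (p4, p3, p2) → 24.6880
Σ area = 500.650

Euler characteristic 5−9+6 = 2 ✓


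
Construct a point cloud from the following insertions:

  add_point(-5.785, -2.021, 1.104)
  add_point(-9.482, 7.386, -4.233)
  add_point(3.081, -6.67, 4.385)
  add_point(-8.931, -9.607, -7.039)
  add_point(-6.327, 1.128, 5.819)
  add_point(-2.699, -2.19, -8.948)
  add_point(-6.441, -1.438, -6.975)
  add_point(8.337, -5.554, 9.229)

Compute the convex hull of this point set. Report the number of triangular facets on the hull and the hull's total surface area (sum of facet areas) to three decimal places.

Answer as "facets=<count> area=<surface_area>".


facets=6 area=621.069

Hull vertices (5/8): indices [1, 3, 4, 5, 7].

Triangle areas on the boundary:
  f1: (p5, p7, p1) → 135.7183
  f2: (p5, p3, p1) → 61.6503
  f3: (p5, p3, p7) → 106.1914
  f4: (p4, p7, p1) → 80.2624
  f5: (p4, p3, p1) → 97.7346
  f6: (p4, p3, p7) → 139.5122
Σ area = 621.069

Check V−E+F: 5 − 9 + 6 = 2.


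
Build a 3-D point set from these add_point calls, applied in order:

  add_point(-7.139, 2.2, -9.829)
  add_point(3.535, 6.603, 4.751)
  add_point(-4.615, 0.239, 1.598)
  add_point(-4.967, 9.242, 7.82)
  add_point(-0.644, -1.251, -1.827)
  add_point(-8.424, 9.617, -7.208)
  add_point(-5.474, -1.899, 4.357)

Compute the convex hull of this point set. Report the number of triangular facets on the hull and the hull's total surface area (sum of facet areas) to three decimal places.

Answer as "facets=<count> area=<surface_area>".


Extreme-point indices: [0, 1, 3, 4, 5, 6] — 6 of 7 on the boundary.

Triangle areas on the boundary:
  f1: (p3, p1, p5) → 72.1959
  f2: (p3, p6, p5) → 86.5813
  f3: (p3, p6, p1) → 51.9996
  f4: (p0, p1, p5) → 68.3906
  f5: (p0, p6, p5) → 59.1768
  f6: (p4, p6, p1) → 42.8706
  f7: (p4, p0, p1) → 54.0515
  f8: (p4, p0, p6) → 41.5591
Σ area = 476.825

Euler characteristic 6−12+8 = 2 ✓

facets=8 area=476.825


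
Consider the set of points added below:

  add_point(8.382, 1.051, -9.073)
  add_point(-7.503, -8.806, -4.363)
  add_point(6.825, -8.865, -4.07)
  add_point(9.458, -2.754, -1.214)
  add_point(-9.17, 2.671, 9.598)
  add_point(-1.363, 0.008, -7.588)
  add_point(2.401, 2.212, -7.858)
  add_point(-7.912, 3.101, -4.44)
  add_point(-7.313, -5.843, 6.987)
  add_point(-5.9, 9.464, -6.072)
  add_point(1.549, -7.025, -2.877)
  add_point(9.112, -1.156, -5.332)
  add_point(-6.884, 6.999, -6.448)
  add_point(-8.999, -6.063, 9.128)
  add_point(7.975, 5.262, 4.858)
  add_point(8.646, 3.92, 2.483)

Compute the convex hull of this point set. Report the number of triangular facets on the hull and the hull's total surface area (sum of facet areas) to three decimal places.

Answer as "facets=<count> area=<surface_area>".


Hull vertices (13/16): indices [0, 1, 2, 3, 4, 5, 7, 9, 11, 12, 13, 14, 15].

Facet areas (half cross-product norm):
  f1: (p14, p9, p4) → 137.6811
  f2: (p0, p14, p9) → 115.3821
  f3: (p0, p1, p2) → 79.7225
  f4: (p13, p2, p3) → 75.0022
  f5: (p13, p14, p3) → 104.0803
  f6: (p13, p14, p4) → 78.1425
  f7: (p13, p1, p2) → 98.8363
  f8: (p13, p7, p4) → 61.6602
  f9: (p13, p7, p1) → 80.9052
  f10: (p11, p2, p3) → 15.9757
  f11: (p11, p0, p2) → 14.8542
  f12: (p5, p0, p1) → 41.5653
  f13: (p15, p0, p14) → 6.1447
  f14: (p15, p11, p0) → 18.5457
  f15: (p15, p14, p3) → 5.7089
  f16: (p15, p11, p3) → 16.8625
  f17: (p12, p5, p1) → 48.9062
  f18: (p12, p7, p1) → 13.6894
  f19: (p12, p0, p9) → 22.2375
  f20: (p12, p5, p0) → 37.4214
  f21: (p12, p9, p4) → 22.2201
  f22: (p12, p7, p4) → 27.6685
Σ area = 1123.212

Check V−E+F: 13 − 33 + 22 = 2.

facets=22 area=1123.212


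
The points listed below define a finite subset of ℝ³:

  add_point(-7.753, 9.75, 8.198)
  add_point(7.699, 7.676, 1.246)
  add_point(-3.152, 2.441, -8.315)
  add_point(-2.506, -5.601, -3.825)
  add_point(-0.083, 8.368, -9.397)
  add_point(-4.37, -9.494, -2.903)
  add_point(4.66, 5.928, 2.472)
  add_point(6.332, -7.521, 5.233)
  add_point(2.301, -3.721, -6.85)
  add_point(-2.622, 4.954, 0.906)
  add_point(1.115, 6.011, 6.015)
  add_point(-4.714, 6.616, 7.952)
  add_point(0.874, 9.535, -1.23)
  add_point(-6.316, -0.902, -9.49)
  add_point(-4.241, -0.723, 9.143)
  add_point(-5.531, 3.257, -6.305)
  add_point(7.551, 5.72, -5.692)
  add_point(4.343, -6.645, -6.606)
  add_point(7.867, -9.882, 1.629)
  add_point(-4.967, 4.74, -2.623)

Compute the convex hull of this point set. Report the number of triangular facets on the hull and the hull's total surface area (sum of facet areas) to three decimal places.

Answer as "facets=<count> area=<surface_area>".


facets=24 area=1117.413

Points on the hull: [0, 1, 4, 5, 7, 10, 11, 12, 13, 14, 15, 16, 17, 18] (14 of 20).

Area of each hull facet:
  f1: (p5, p13, p0) → 113.2944
  f2: (p5, p14, p0) → 72.2655
  f3: (p5, p7, p18) → 29.8078
  f4: (p5, p7, p14) → 82.7322
  f5: (p17, p16, p18) → 60.0612
  f6: (p17, p5, p18) → 46.8654
  f7: (p17, p5, p13) → 51.9818
  f8: (p17, p4, p13) → 69.1928
  f9: (p17, p4, p16) → 56.8697
  f10: (p11, p14, p0) → 10.9331
  f11: (p1, p16, p18) → 61.3033
  f12: (p1, p7, p18) → 34.7350
  f13: (p1, p4, p16) → 30.1605
  f14: (p15, p13, p0) → 23.0086
  f15: (p15, p4, p0) → 63.7614
  f16: (p15, p4, p13) → 19.9244
  f17: (p10, p1, p7) → 59.7596
  f18: (p10, p7, p14) → 59.1438
  f19: (p10, p11, p14) → 22.8609
  f20: (p10, p11, p0) → 9.0114
  f21: (p10, p1, p0) → 26.4161
  f22: (p12, p4, p0) → 40.3361
  f23: (p12, p1, p0) → 44.3960
  f24: (p12, p1, p4) → 28.5916
Σ area = 1117.413

Check V−E+F: 14 − 36 + 24 = 2.


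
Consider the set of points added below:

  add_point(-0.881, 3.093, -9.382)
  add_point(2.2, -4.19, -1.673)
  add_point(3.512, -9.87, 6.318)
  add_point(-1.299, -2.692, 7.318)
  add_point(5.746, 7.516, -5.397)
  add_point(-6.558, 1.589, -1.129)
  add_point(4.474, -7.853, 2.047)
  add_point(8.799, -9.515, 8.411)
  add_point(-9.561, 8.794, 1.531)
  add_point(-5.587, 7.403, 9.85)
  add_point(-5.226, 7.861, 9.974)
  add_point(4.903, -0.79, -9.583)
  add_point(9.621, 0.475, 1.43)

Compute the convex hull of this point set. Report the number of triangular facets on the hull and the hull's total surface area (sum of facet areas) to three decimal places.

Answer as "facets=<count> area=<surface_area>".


Points on the hull: [0, 1, 2, 3, 4, 5, 6, 7, 8, 9, 10, 11, 12] (13 of 13).

Triangle areas on the boundary:
  f1: (p4, p11, p12) → 47.4066
  f2: (p4, p10, p8) → 80.2200
  f3: (p4, p10, p12) → 94.9653
  f4: (p7, p10, p12) → 113.9291
  f5: (p7, p6, p2) → 13.6414
  f6: (p7, p11, p12) → 67.1066
  f7: (p7, p6, p11) → 33.3383
  f8: (p0, p4, p8) → 66.8670
  f9: (p0, p4, p11) → 29.3275
  f10: (p0, p5, p8) → 39.3201
  f11: (p3, p5, p2) → 40.6651
  f12: (p3, p5, p8) → 42.9982
  f13: (p1, p6, p11) → 18.4651
  f14: (p1, p0, p11) → 31.3820
  f15: (p1, p0, p5) → 48.1015
  f16: (p1, p5, p2) → 47.9677
  f17: (p1, p6, p2) → 8.7851
  f18: (p9, p3, p2) → 10.5356
  f19: (p9, p7, p2) → 53.8069
  f20: (p9, p7, p10) → 6.4917
  f21: (p9, p10, p8) → 2.6247
  f22: (p9, p3, p8) → 52.2367
Σ area = 950.182

Euler characteristic 13−33+22 = 2 ✓

facets=22 area=950.182


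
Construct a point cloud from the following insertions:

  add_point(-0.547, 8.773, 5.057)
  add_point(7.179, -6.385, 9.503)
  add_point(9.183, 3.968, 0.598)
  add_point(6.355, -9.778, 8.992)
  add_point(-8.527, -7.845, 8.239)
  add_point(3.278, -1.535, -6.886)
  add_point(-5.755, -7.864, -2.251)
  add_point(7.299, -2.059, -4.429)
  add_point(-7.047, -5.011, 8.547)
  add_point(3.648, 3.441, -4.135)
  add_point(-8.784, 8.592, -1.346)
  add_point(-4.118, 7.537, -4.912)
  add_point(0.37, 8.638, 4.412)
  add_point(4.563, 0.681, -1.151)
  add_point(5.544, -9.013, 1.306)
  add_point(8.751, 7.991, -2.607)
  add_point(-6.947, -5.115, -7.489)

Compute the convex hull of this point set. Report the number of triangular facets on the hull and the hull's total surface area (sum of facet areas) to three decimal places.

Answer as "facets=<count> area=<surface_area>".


15 of the 17 inputs are extreme points: [0, 1, 2, 3, 4, 5, 6, 7, 8, 10, 11, 12, 14, 15, 16].

Triangle areas on the boundary:
  f1: (p4, p16, p10) → 117.3328
  f2: (p15, p0, p10) → 61.4927
  f3: (p1, p3, p2) → 18.2587
  f4: (p1, p0, p2) → 80.8263
  f5: (p1, p4, p3) → 26.3364
  f6: (p11, p16, p10) → 39.1565
  f7: (p11, p15, p10) → 29.3929
  f8: (p12, p0, p2) → 2.2684
  f9: (p12, p15, p2) → 27.0667
  f10: (p12, p15, p0) → 0.6390
  f11: (p7, p15, p2) → 20.5065
  f12: (p7, p3, p2) → 61.8594
  f13: (p7, p14, p3) → 26.3857
  f14: (p6, p4, p16) → 20.1577
  f15: (p6, p14, p16) → 31.2833
  f16: (p6, p4, p3) → 79.7881
  f17: (p6, p14, p3) → 42.2670
  f18: (p8, p1, p4) → 21.2846
  f19: (p8, p1, p0) → 106.3309
  f20: (p8, p4, p10) → 21.5946
  f21: (p8, p0, p10) → 79.8096
  f22: (p5, p14, p16) → 61.4147
  f23: (p5, p7, p14) → 21.1049
  f24: (p5, p7, p15) → 24.3262
  f25: (p5, p11, p16) → 60.8847
  f26: (p5, p11, p15) → 64.4748
Σ area = 1146.243

Euler: V−E+F = 15−39+26 = 2.

facets=26 area=1146.243


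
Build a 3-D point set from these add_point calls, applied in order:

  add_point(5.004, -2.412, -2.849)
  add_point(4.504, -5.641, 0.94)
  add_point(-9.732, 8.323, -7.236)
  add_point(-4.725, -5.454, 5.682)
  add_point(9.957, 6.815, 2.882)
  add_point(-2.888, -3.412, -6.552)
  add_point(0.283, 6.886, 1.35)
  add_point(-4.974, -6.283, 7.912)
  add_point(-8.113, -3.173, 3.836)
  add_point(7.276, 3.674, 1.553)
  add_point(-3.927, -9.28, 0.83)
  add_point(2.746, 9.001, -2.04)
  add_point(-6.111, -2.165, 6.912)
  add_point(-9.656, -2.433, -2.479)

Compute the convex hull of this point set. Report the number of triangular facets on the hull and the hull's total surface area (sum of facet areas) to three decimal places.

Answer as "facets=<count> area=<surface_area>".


Hull vertices (12/14): indices [0, 1, 2, 4, 5, 6, 7, 8, 10, 11, 12, 13].

Per-facet area ½‖(b−a)×(c−a)‖:
  f1: (p12, p7, p4) → 39.7431
  f2: (p13, p5, p2) → 46.6210
  f3: (p13, p5, p10) → 34.3481
  f4: (p11, p5, p2) → 82.6547
  f5: (p1, p5, p10) → 41.0252
  f6: (p1, p7, p4) → 77.5676
  f7: (p1, p7, p10) → 35.6078
  f8: (p8, p12, p7) → 8.3280
  f9: (p8, p7, p10) → 21.8656
  f10: (p8, p13, p10) → 25.8330
  f11: (p8, p12, p2) → 27.6910
  f12: (p8, p13, p2) → 33.4235
  f13: (p6, p12, p4) → 54.7108
  f14: (p6, p11, p4) → 21.0478
  f15: (p6, p12, p2) → 82.2503
  f16: (p6, p11, p2) → 30.9173
  f17: (p0, p1, p4) → 29.3944
  f18: (p0, p1, p5) → 21.6820
  f19: (p0, p11, p4) → 49.0655
  f20: (p0, p11, p5) → 51.1384
Σ area = 814.915

Euler characteristic 12−30+20 = 2 ✓

facets=20 area=814.915


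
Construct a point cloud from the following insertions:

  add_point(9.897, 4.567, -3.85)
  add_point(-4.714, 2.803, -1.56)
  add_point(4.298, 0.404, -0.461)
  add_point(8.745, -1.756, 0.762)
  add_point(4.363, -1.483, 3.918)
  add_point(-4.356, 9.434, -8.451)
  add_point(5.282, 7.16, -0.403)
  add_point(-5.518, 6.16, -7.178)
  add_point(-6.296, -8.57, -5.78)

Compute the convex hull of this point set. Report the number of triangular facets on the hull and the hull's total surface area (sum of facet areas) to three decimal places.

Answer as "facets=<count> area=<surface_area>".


Hull vertices (8/9): indices [0, 1, 3, 4, 5, 6, 7, 8].

Per-facet area ½‖(b−a)×(c−a)‖:
  f1: (p5, p0, p8) → 139.5259
  f2: (p6, p5, p0) → 38.6824
  f3: (p3, p0, p8) → 68.6046
  f4: (p3, p4, p8) → 42.8346
  f5: (p3, p6, p0) → 24.8690
  f6: (p3, p6, p4) → 25.1017
  f7: (p1, p4, p8) → 69.7202
  f8: (p1, p6, p5) → 51.0200
  f9: (p1, p6, p4) → 48.9334
  f10: (p7, p5, p8) → 10.1682
  f11: (p7, p1, p8) → 39.7885
  f12: (p7, p1, p5) → 8.6470
Σ area = 567.895

Euler: V−E+F = 8−18+12 = 2.

facets=12 area=567.895


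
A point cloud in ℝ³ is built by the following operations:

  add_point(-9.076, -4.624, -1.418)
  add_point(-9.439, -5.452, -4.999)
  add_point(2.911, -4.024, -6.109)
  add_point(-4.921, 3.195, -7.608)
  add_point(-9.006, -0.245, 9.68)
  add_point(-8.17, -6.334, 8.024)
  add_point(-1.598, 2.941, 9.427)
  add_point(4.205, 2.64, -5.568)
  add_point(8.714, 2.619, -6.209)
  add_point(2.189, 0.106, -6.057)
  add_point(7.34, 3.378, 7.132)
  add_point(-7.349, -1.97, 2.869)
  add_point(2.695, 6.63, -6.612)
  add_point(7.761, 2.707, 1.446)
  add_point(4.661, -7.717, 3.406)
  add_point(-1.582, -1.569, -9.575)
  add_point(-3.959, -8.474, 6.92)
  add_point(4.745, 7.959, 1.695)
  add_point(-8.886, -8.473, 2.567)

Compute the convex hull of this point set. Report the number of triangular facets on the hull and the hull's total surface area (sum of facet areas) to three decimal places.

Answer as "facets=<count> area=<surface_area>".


facets=24 area=1013.777

Hull vertices (14/19): indices [1, 2, 3, 4, 5, 6, 8, 10, 12, 14, 15, 16, 17, 18].

Area of each hull facet:
  f1: (p3, p4, p1) → 78.5573
  f2: (p3, p4, p17) → 117.6206
  f3: (p18, p4, p1) → 41.9929
  f4: (p18, p14, p16) → 27.5310
  f5: (p15, p3, p1) → 29.1821
  f6: (p12, p17, p8) → 30.9328
  f7: (p12, p3, p17) → 33.5348
  f8: (p12, p15, p8) → 35.0469
  f9: (p12, p15, p3) → 25.5902
  f10: (p10, p17, p8) → 38.8806
  f11: (p10, p14, p8) → 75.9084
  f12: (p10, p14, p16) → 55.3079
  f13: (p5, p4, p16) → 12.4058
  f14: (p5, p18, p16) → 13.8102
  f15: (p5, p18, p4) → 15.4278
  f16: (p2, p14, p8) → 45.0264
  f17: (p2, p15, p8) → 26.8604
  f18: (p2, p15, p1) → 30.1601
  f19: (p2, p18, p1) → 50.8753
  f20: (p2, p18, p14) → 68.8871
  f21: (p6, p4, p17) → 31.3579
  f22: (p6, p10, p17) → 34.6869
  f23: (p6, p4, p16) → 40.0653
  f24: (p6, p10, p16) → 54.1278
Σ area = 1013.777

Euler characteristic 14−36+24 = 2 ✓


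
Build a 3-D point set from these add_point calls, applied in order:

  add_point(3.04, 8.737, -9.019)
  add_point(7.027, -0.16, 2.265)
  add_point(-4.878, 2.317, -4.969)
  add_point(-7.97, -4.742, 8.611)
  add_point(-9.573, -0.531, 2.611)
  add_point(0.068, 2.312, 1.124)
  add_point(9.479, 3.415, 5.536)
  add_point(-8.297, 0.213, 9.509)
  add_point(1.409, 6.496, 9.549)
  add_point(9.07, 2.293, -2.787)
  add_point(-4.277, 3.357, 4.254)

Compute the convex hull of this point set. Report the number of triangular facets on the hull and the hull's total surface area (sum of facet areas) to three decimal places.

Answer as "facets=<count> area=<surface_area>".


facets=16 area=713.665

10 of the 11 inputs are extreme points: [0, 1, 2, 3, 4, 6, 7, 8, 9, 10].

Facet areas (half cross-product norm):
  f1: (p8, p0, p6) → 79.7671
  f2: (p9, p0, p6) → 38.8372
  f3: (p2, p0, p4) → 27.9173
  f4: (p2, p9, p0) → 58.4970
  f5: (p3, p8, p6) → 67.3171
  f6: (p3, p7, p8) → 25.5961
  f7: (p3, p7, p4) → 17.1588
  f8: (p3, p2, p4) → 24.6879
  f9: (p3, p2, p9) → 110.0171
  f10: (p10, p8, p0) → 67.1269
  f11: (p10, p7, p8) → 30.5943
  f12: (p10, p0, p4) → 51.0623
  f13: (p10, p7, p4) → 21.4595
  f14: (p1, p9, p6) → 16.1690
  f15: (p1, p3, p6) → 42.9842
  f16: (p1, p3, p9) → 34.4729
Σ area = 713.665

Euler characteristic 10−24+16 = 2 ✓
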